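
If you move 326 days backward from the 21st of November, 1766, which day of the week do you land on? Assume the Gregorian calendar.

Nov 21, 1766 is a Friday.
326 mod 7 = 4, so 326 days before a Friday is Friday − 4 = Monday.

Monday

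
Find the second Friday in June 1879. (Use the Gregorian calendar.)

June 1, 1879 is a Sunday.
The first Friday is therefore June 6 (5 days later).
The second Friday is 6 + 1×7 = June 13.

June 13, 1879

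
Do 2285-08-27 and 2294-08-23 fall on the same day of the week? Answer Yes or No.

From Aug 27, 2285 to Aug 23, 2294 is 3283 days.
3283 mod 7 = 0, so they are the same weekday.
(Aug 27, 2285 is a Thursday; Aug 23, 2294 is a Thursday.)

Yes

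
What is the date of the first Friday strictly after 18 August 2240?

Aug 18, 2240 is a Tuesday.
From Tuesday to the next Friday is 3 days.
Aug 18, 2240 + 3 = Aug 21, 2240.

August 21, 2240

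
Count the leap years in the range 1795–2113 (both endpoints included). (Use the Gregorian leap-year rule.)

77

Multiples of 4 in [1795,2113]: 80.
Of those, multiples of 100: 4 (not leap unless ÷400).
Multiples of 400: 1.
Leap years = 80 − 4 + 1 = 77.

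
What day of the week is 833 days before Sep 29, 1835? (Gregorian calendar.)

Sep 29, 1835 is a Tuesday.
833 mod 7 = 0, so 833 days before a Tuesday is Tuesday − 0 = Tuesday.

Tuesday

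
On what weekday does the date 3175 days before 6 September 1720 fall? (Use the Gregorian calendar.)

First find the weekday of Sep 6, 1720. Doomsday rule: the anchor day for the 1700s is Sunday. For year 20: 20÷12 = 1 r 8, and 8÷4 = 2, so 1+8+2 = 11.
Sunday + 11 ≡ Thursday — that's 1720's doomsday.
In September the doomsday date is Sep 5.
Sep 6 is 1 day after Sep 5; 1 mod 7 = 1, so Thursday + 1 = Friday.
3175 mod 7 = 4, so 3175 days before a Friday is Friday − 4 = Monday.

Monday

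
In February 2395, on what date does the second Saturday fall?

February 11, 2395

February 1, 2395 is a Wednesday.
The first Saturday is therefore February 4 (3 days later).
The second Saturday is 4 + 1×7 = February 11.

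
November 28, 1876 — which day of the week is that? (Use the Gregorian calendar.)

Doomsday rule: the anchor day for the 1800s is Friday. For year 76: 76÷12 = 6 r 4, and 4÷4 = 1, so 6+4+1 = 11.
Friday + 11 ≡ Tuesday — that's 1876's doomsday.
In November the doomsday date is Nov 7.
Nov 28 is 21 days after Nov 7; 21 mod 7 = 0, so Tuesday + 0 = Tuesday.

Tuesday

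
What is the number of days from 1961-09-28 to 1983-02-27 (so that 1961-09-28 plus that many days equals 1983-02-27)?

Sep 28, 1961 → Sep 28, 1962: 365 days.
Sep 28, 1962 → Sep 28, 1963: 365 days.
Sep 28, 1963 → Sep 28, 1964: 366 days (Feb 29, 1964 is in that span).
Sep 28, 1964 → Sep 28, 1965: 365 days.
Sep 28, 1965 → Sep 28, 1966: 365 days.
Sep 28, 1966 → Sep 28, 1967: 365 days.
Sep 28, 1967 → Sep 28, 1968: 366 days (Feb 29, 1968 is in that span).
Sep 28, 1968 → Sep 28, 1969: 365 days.
Sep 28, 1969 → Sep 28, 1970: 365 days.
Sep 28, 1970 → Sep 28, 1971: 365 days.
Sep 28, 1971 → Sep 28, 1972: 366 days (Feb 29, 1972 is in that span).
Sep 28, 1972 → Sep 28, 1973: 365 days.
Sep 28, 1973 → Sep 28, 1974: 365 days.
Sep 28, 1974 → Sep 28, 1975: 365 days.
Sep 28, 1975 → Sep 28, 1976: 366 days (Feb 29, 1976 is in that span).
Sep 28, 1976 → Sep 28, 1977: 365 days.
Sep 28, 1977 → Sep 28, 1978: 365 days.
Sep 28, 1978 → Sep 28, 1979: 365 days.
Sep 28, 1979 → Sep 28, 1980: 366 days (Feb 29, 1980 is in that span).
Sep 28, 1980 → Sep 28, 1981: 365 days.
Sep 28, 1981 → Sep 28, 1982: 365 days.
Sep 28, 1982 → Oct 28, 1982: 30 days (September has 30).
Oct 28, 1982 → Nov 28, 1982: 31 days (October has 31).
Nov 28, 1982 → Dec 28, 1982: 30 days (November has 30).
Dec 28, 1982 → Jan 28, 1983: 31 days (December has 31).
Jan 28, 1983 → Feb 27, 1983: 30 days.
Total: 7822 days.

7822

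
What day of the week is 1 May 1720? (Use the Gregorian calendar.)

Doomsday rule: the anchor day for the 1700s is Sunday. For year 20: 20÷12 = 1 r 8, and 8÷4 = 2, so 1+8+2 = 11.
Sunday + 11 ≡ Thursday — that's 1720's doomsday.
In May the doomsday date is May 9.
May 1 is 8 days before May 9; 8 mod 7 = 1, so Thursday − 1 = Wednesday.

Wednesday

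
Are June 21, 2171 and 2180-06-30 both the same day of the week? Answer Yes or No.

From Jun 21, 2171 to Jun 30, 2180 is 3297 days.
3297 mod 7 = 0, so they are the same weekday.
(Jun 21, 2171 is a Friday; Jun 30, 2180 is a Friday.)

Yes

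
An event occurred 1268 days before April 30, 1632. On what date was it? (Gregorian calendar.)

−366 (one year; includes Feb 29, 1632) → Apr 30, 1631 (902 left).
−365 (one year) → Apr 30, 1630 (537 left).
−365 (one year) → Apr 30, 1629 (172 left).
−30 → Mar 31, 1629 (end of Mar, 31 days; 142 left).
−31 → Feb 28, 1629 (end of Feb, 28 days; 111 left).
−28 → Jan 31, 1629 (end of Jan, 31 days; 83 left).
−31 → Dec 31, 1628 (end of Dec, 31 days; 52 left).
−31 → Nov 30, 1628 (end of Nov, 30 days; 21 left).
−21 → Nov 9, 1628.

November 9, 1628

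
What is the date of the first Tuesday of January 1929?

January 1, 1929 is a Tuesday.
The first Tuesday is therefore January 1 (same day).

January 1, 1929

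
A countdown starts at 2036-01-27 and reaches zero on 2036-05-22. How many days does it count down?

116

Jan 27, 2036 → Feb 27, 2036: 31 days (January has 31).
Feb 27, 2036 → Mar 27, 2036: 29 days (February has 29).
Mar 27, 2036 → Apr 27, 2036: 31 days (March has 31).
Apr 27, 2036 → May 22, 2036: 25 days.
Total: 116 days.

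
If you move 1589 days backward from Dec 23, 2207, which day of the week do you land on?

Wednesday

First find the weekday of Dec 23, 2207. Doomsday rule: the anchor day for the 2200s is Friday. For year 07: 7÷12 = 0 r 7, and 7÷4 = 1, so 0+7+1 = 8.
Friday + 8 ≡ Saturday — that's 2207's doomsday.
In December the doomsday date is Dec 12.
Dec 23 is 11 days after Dec 12; 11 mod 7 = 4, so Saturday + 4 = Wednesday.
1589 mod 7 = 0, so 1589 days before a Wednesday is Wednesday − 0 = Wednesday.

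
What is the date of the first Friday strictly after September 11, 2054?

September 18, 2054

Sep 11, 2054 is a Friday.
From Friday to the next Friday is 7 days.
Sep 11, 2054 + 7 = Sep 18, 2054.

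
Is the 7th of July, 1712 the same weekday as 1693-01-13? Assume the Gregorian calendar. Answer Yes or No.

No

From Jan 13, 1693 to Jul 7, 1712 is 7114 days.
7114 mod 7 = 2, so they are different weekdays.
(Jan 13, 1693 is a Tuesday; Jul 7, 1712 is a Thursday.)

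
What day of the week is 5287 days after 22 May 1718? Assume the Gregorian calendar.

Tuesday

First find the weekday of May 22, 1718. Doomsday rule: the anchor day for the 1700s is Sunday. For year 18: 18÷12 = 1 r 6, and 6÷4 = 1, so 1+6+1 = 8.
Sunday + 8 ≡ Monday — that's 1718's doomsday.
In May the doomsday date is May 9.
May 22 is 13 days after May 9; 13 mod 7 = 6, so Monday + 6 = Sunday.
5287 mod 7 = 2, so 5287 days after a Sunday is Sunday + 2 = Tuesday.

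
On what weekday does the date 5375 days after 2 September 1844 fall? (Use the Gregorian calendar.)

First find the weekday of Sep 2, 1844. Doomsday rule: the anchor day for the 1800s is Friday. For year 44: 44÷12 = 3 r 8, and 8÷4 = 2, so 3+8+2 = 13.
Friday + 13 ≡ Thursday — that's 1844's doomsday.
In September the doomsday date is Sep 5.
Sep 2 is 3 days before Sep 5; 3 mod 7 = 3, so Thursday − 3 = Monday.
5375 mod 7 = 6, so 5375 days after a Monday is Monday + 6 = Sunday.

Sunday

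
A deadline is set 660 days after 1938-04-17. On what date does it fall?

+365 (one year) → Apr 17, 1939 (295 left).
Apr has 30 days: +14 → May 1, 1939 (281 left).
May has 31 days: +31 → Jun 1, 1939 (250 left).
Jun has 30 days: +30 → Jul 1, 1939 (220 left).
Jul has 31 days: +31 → Aug 1, 1939 (189 left).
Aug has 31 days: +31 → Sep 1, 1939 (158 left).
Sep has 30 days: +30 → Oct 1, 1939 (128 left).
Oct has 31 days: +31 → Nov 1, 1939 (97 left).
Nov has 30 days: +30 → Dec 1, 1939 (67 left).
Dec has 31 days: +31 → Jan 1, 1940 (36 left).
Jan has 31 days: +31 → Feb 1, 1940 (5 left).
+5 → Feb 6, 1940.

February 6, 1940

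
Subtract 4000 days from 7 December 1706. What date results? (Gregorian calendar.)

December 24, 1695

−365 (one year) → Dec 7, 1705 (3635 left).
−365 (one year) → Dec 7, 1704 (3270 left).
−366 (one year; includes Feb 29, 1704) → Dec 7, 1703 (2904 left).
−365 (one year) → Dec 7, 1702 (2539 left).
−365 (one year) → Dec 7, 1701 (2174 left).
−365 (one year) → Dec 7, 1700 (1809 left).
−365 (one year) → Dec 7, 1699 (1444 left).
−365 (one year) → Dec 7, 1698 (1079 left).
−365 (one year) → Dec 7, 1697 (714 left).
−365 (one year) → Dec 7, 1696 (349 left).
−7 → Nov 30, 1696 (end of Nov, 30 days; 342 left).
−30 → Oct 31, 1696 (end of Oct, 31 days; 312 left).
−31 → Sep 30, 1696 (end of Sep, 30 days; 281 left).
−30 → Aug 31, 1696 (end of Aug, 31 days; 251 left).
−31 → Jul 31, 1696 (end of Jul, 31 days; 220 left).
−31 → Jun 30, 1696 (end of Jun, 30 days; 189 left).
−30 → May 31, 1696 (end of May, 31 days; 159 left).
−31 → Apr 30, 1696 (end of Apr, 30 days; 128 left).
−30 → Mar 31, 1696 (end of Mar, 31 days; 98 left).
−31 → Feb 29, 1696 (end of Feb, 29 days; 67 left).
−29 → Jan 31, 1696 (end of Jan, 31 days; 38 left).
−31 → Dec 31, 1695 (end of Dec, 31 days; 7 left).
−7 → Dec 24, 1695.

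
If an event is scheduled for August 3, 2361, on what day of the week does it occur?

Doomsday rule: the anchor day for the 2300s is Wednesday. For year 61: 61÷12 = 5 r 1, and 1÷4 = 0, so 5+1+0 = 6.
Wednesday + 6 ≡ Tuesday — that's 2361's doomsday.
In August the doomsday date is Aug 8.
Aug 3 is 5 days before Aug 8; 5 mod 7 = 5, so Tuesday − 5 = Thursday.

Thursday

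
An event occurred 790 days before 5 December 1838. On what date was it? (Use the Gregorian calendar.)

−365 (one year) → Dec 5, 1837 (425 left).
−365 (one year) → Dec 5, 1836 (60 left).
−5 → Nov 30, 1836 (end of Nov, 30 days; 55 left).
−30 → Oct 31, 1836 (end of Oct, 31 days; 25 left).
−25 → Oct 6, 1836.

October 6, 1836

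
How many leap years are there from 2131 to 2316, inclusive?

Multiples of 4 in [2131,2316]: 47.
Of those, multiples of 100: 2 (not leap unless ÷400).
Multiples of 400: 0.
Leap years = 47 − 2 + 0 = 45.

45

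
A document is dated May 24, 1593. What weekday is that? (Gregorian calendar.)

Monday

Doomsday rule: the anchor day for the 1500s is Wednesday. For year 93: 93÷12 = 7 r 9, and 9÷4 = 2, so 7+9+2 = 18.
Wednesday + 18 ≡ Sunday — that's 1593's doomsday.
In May the doomsday date is May 9.
May 24 is 15 days after May 9; 15 mod 7 = 1, so Sunday + 1 = Monday.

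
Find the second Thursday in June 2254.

June 8, 2254

June 1, 2254 is a Thursday.
The first Thursday is therefore June 1 (same day).
The second Thursday is 1 + 1×7 = June 8.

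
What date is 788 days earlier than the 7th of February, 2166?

December 12, 2163

−365 (one year) → Feb 7, 2165 (423 left).
−366 (one year; includes Feb 29, 2164) → Feb 7, 2164 (57 left).
−7 → Jan 31, 2164 (end of Jan, 31 days; 50 left).
−31 → Dec 31, 2163 (end of Dec, 31 days; 19 left).
−19 → Dec 12, 2163.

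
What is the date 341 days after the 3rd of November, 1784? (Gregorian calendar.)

Nov has 30 days: +28 → Dec 1, 1784 (313 left).
Dec has 31 days: +31 → Jan 1, 1785 (282 left).
Jan has 31 days: +31 → Feb 1, 1785 (251 left).
Feb has 28 days: +28 → Mar 1, 1785 (223 left).
Mar has 31 days: +31 → Apr 1, 1785 (192 left).
Apr has 30 days: +30 → May 1, 1785 (162 left).
May has 31 days: +31 → Jun 1, 1785 (131 left).
Jun has 30 days: +30 → Jul 1, 1785 (101 left).
Jul has 31 days: +31 → Aug 1, 1785 (70 left).
Aug has 31 days: +31 → Sep 1, 1785 (39 left).
Sep has 30 days: +30 → Oct 1, 1785 (9 left).
+9 → Oct 10, 1785.

October 10, 1785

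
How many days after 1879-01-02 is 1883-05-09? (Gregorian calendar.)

Jan 2, 1879 → Jan 2, 1880: 365 days.
Jan 2, 1880 → Jan 2, 1881: 366 days (Feb 29, 1880 is in that span).
Jan 2, 1881 → Jan 2, 1882: 365 days.
Jan 2, 1882 → Jan 2, 1883: 365 days.
Jan 2, 1883 → Feb 2, 1883: 31 days (January has 31).
Feb 2, 1883 → Mar 2, 1883: 28 days (February has 28).
Mar 2, 1883 → Apr 2, 1883: 31 days (March has 31).
Apr 2, 1883 → May 2, 1883: 30 days (April has 30).
May 2, 1883 → May 9, 1883: 7 days.
Total: 1588 days.

1588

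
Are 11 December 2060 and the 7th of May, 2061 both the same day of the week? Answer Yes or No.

From Dec 11, 2060 to May 7, 2061 is 147 days.
147 mod 7 = 0, so they are the same weekday.
(Dec 11, 2060 is a Saturday; May 7, 2061 is a Saturday.)

Yes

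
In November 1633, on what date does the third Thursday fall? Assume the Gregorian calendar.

November 1, 1633 is a Tuesday.
The first Thursday is therefore November 3 (2 days later).
The third Thursday is 3 + 2×7 = November 17.

November 17, 1633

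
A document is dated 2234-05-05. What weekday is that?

Doomsday rule: the anchor day for the 2200s is Friday. For year 34: 34÷12 = 2 r 10, and 10÷4 = 2, so 2+10+2 = 14.
Friday + 14 ≡ Friday — that's 2234's doomsday.
In May the doomsday date is May 9.
May 5 is 4 days before May 9; 4 mod 7 = 4, so Friday − 4 = Monday.

Monday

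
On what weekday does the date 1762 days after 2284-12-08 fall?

Dec 8, 2284 is a Monday.
1762 mod 7 = 5, so 1762 days after a Monday is Monday + 5 = Saturday.

Saturday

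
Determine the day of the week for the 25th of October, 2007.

January 1, 2007 is a Monday.
Jan 1, 2007 → Feb 1, 2007: 31 days (January has 31).
Feb 1, 2007 → Mar 1, 2007: 28 days (February has 28).
Mar 1, 2007 → Apr 1, 2007: 31 days (March has 31).
Apr 1, 2007 → May 1, 2007: 30 days (April has 30).
May 1, 2007 → Jun 1, 2007: 31 days (May has 31).
Jun 1, 2007 → Jul 1, 2007: 30 days (June has 30).
Jul 1, 2007 → Aug 1, 2007: 31 days (July has 31).
Aug 1, 2007 → Sep 1, 2007: 31 days (August has 31).
Sep 1, 2007 → Oct 1, 2007: 30 days (September has 30).
Oct 1, 2007 → Oct 25, 2007: 24 days.
Total: 297 days.
297 mod 7 = 3, so Monday + 3 = Thursday.

Thursday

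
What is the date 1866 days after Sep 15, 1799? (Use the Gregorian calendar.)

+365 (one year) → Sep 15, 1800 (1501 left).
+365 (one year) → Sep 15, 1801 (1136 left).
+365 (one year) → Sep 15, 1802 (771 left).
+365 (one year) → Sep 15, 1803 (406 left).
+366 (one year; includes Feb 29, 1804) → Sep 15, 1804 (40 left).
Sep has 30 days: +16 → Oct 1, 1804 (24 left).
+24 → Oct 25, 1804.

October 25, 1804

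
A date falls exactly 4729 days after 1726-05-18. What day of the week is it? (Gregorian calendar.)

Wednesday

First find the weekday of May 18, 1726. Doomsday rule: the anchor day for the 1700s is Sunday. For year 26: 26÷12 = 2 r 2, and 2÷4 = 0, so 2+2+0 = 4.
Sunday + 4 ≡ Thursday — that's 1726's doomsday.
In May the doomsday date is May 9.
May 18 is 9 days after May 9; 9 mod 7 = 2, so Thursday + 2 = Saturday.
4729 mod 7 = 4, so 4729 days after a Saturday is Saturday + 4 = Wednesday.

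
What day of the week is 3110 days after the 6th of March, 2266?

Thursday

Mar 6, 2266 is a Tuesday.
3110 mod 7 = 2, so 3110 days after a Tuesday is Tuesday + 2 = Thursday.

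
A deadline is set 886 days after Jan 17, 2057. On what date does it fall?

June 22, 2059

+365 (one year) → Jan 17, 2058 (521 left).
+365 (one year) → Jan 17, 2059 (156 left).
Jan has 31 days: +15 → Feb 1, 2059 (141 left).
Feb has 28 days: +28 → Mar 1, 2059 (113 left).
Mar has 31 days: +31 → Apr 1, 2059 (82 left).
Apr has 30 days: +30 → May 1, 2059 (52 left).
May has 31 days: +31 → Jun 1, 2059 (21 left).
+21 → Jun 22, 2059.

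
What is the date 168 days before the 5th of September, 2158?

−5 → Aug 31, 2158 (end of Aug, 31 days; 163 left).
−31 → Jul 31, 2158 (end of Jul, 31 days; 132 left).
−31 → Jun 30, 2158 (end of Jun, 30 days; 101 left).
−30 → May 31, 2158 (end of May, 31 days; 71 left).
−31 → Apr 30, 2158 (end of Apr, 30 days; 40 left).
−30 → Mar 31, 2158 (end of Mar, 31 days; 10 left).
−10 → Mar 21, 2158.

March 21, 2158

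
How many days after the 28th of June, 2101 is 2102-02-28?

245

Jun 28, 2101 → Jul 28, 2101: 30 days (June has 30).
Jul 28, 2101 → Aug 28, 2101: 31 days (July has 31).
Aug 28, 2101 → Sep 28, 2101: 31 days (August has 31).
Sep 28, 2101 → Oct 28, 2101: 30 days (September has 30).
Oct 28, 2101 → Nov 28, 2101: 31 days (October has 31).
Nov 28, 2101 → Dec 28, 2101: 30 days (November has 30).
Dec 28, 2101 → Jan 28, 2102: 31 days (December has 31).
Jan 28, 2102 → Feb 28, 2102: 31 days.
Total: 245 days.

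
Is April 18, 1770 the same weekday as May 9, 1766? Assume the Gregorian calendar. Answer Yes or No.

From May 9, 1766 to Apr 18, 1770 is 1440 days.
1440 mod 7 = 5, so they are different weekdays.
(May 9, 1766 is a Friday; Apr 18, 1770 is a Wednesday.)

No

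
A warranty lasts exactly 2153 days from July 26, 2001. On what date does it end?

June 18, 2007

+365 (one year) → Jul 26, 2002 (1788 left).
+365 (one year) → Jul 26, 2003 (1423 left).
+366 (one year; includes Feb 29, 2004) → Jul 26, 2004 (1057 left).
+365 (one year) → Jul 26, 2005 (692 left).
+365 (one year) → Jul 26, 2006 (327 left).
Jul has 31 days: +6 → Aug 1, 2006 (321 left).
Aug has 31 days: +31 → Sep 1, 2006 (290 left).
Sep has 30 days: +30 → Oct 1, 2006 (260 left).
Oct has 31 days: +31 → Nov 1, 2006 (229 left).
Nov has 30 days: +30 → Dec 1, 2006 (199 left).
Dec has 31 days: +31 → Jan 1, 2007 (168 left).
Jan has 31 days: +31 → Feb 1, 2007 (137 left).
Feb has 28 days: +28 → Mar 1, 2007 (109 left).
Mar has 31 days: +31 → Apr 1, 2007 (78 left).
Apr has 30 days: +30 → May 1, 2007 (48 left).
May has 31 days: +31 → Jun 1, 2007 (17 left).
+17 → Jun 18, 2007.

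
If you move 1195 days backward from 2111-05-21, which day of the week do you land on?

First find the weekday of May 21, 2111. Doomsday rule: the anchor day for the 2100s is Sunday. For year 11: 11÷12 = 0 r 11, and 11÷4 = 2, so 0+11+2 = 13.
Sunday + 13 ≡ Saturday — that's 2111's doomsday.
In May the doomsday date is May 9.
May 21 is 12 days after May 9; 12 mod 7 = 5, so Saturday + 5 = Thursday.
1195 mod 7 = 5, so 1195 days before a Thursday is Thursday − 5 = Saturday.

Saturday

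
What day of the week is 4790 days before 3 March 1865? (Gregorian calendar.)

Wednesday

Mar 3, 1865 is a Friday.
4790 mod 7 = 2, so 4790 days before a Friday is Friday − 2 = Wednesday.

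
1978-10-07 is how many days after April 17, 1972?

Apr 17, 1972 → Apr 17, 1973: 365 days.
Apr 17, 1973 → Apr 17, 1974: 365 days.
Apr 17, 1974 → Apr 17, 1975: 365 days.
Apr 17, 1975 → Apr 17, 1976: 366 days (Feb 29, 1976 is in that span).
Apr 17, 1976 → Apr 17, 1977: 365 days.
Apr 17, 1977 → Apr 17, 1978: 365 days.
Apr 17, 1978 → May 17, 1978: 30 days (April has 30).
May 17, 1978 → Jun 17, 1978: 31 days (May has 31).
Jun 17, 1978 → Jul 17, 1978: 30 days (June has 30).
Jul 17, 1978 → Aug 17, 1978: 31 days (July has 31).
Aug 17, 1978 → Sep 17, 1978: 31 days (August has 31).
Sep 17, 1978 → Oct 7, 1978: 20 days.
Total: 2364 days.

2364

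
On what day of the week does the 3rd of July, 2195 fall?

Doomsday rule: the anchor day for the 2100s is Sunday. For year 95: 95÷12 = 7 r 11, and 11÷4 = 2, so 7+11+2 = 20.
Sunday + 20 ≡ Saturday — that's 2195's doomsday.
In July the doomsday date is Jul 11.
Jul 3 is 8 days before Jul 11; 8 mod 7 = 1, so Saturday − 1 = Friday.

Friday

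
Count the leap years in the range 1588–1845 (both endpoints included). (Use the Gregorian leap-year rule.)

Multiples of 4 in [1588,1845]: 65.
Of those, multiples of 100: 3 (not leap unless ÷400).
Multiples of 400: 1.
Leap years = 65 − 3 + 1 = 63.

63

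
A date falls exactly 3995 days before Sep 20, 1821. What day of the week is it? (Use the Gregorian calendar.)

First find the weekday of Sep 20, 1821. Doomsday rule: the anchor day for the 1800s is Friday. For year 21: 21÷12 = 1 r 9, and 9÷4 = 2, so 1+9+2 = 12.
Friday + 12 ≡ Wednesday — that's 1821's doomsday.
In September the doomsday date is Sep 5.
Sep 20 is 15 days after Sep 5; 15 mod 7 = 1, so Wednesday + 1 = Thursday.
3995 mod 7 = 5, so 3995 days before a Thursday is Thursday − 5 = Saturday.

Saturday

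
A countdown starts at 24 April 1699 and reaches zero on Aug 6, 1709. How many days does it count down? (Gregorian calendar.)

3756

Apr 24, 1699 → Apr 24, 1700: 365 days.
Apr 24, 1700 → Apr 24, 1701: 365 days.
Apr 24, 1701 → Apr 24, 1702: 365 days.
Apr 24, 1702 → Apr 24, 1703: 365 days.
Apr 24, 1703 → Apr 24, 1704: 366 days (Feb 29, 1704 is in that span).
Apr 24, 1704 → Apr 24, 1705: 365 days.
Apr 24, 1705 → Apr 24, 1706: 365 days.
Apr 24, 1706 → Apr 24, 1707: 365 days.
Apr 24, 1707 → Apr 24, 1708: 366 days (Feb 29, 1708 is in that span).
Apr 24, 1708 → Apr 24, 1709: 365 days.
Apr 24, 1709 → May 24, 1709: 30 days (April has 30).
May 24, 1709 → Jun 24, 1709: 31 days (May has 31).
Jun 24, 1709 → Jul 24, 1709: 30 days (June has 30).
Jul 24, 1709 → Aug 6, 1709: 13 days.
Total: 3756 days.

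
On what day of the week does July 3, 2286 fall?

Doomsday rule: the anchor day for the 2200s is Friday. For year 86: 86÷12 = 7 r 2, and 2÷4 = 0, so 7+2+0 = 9.
Friday + 9 ≡ Sunday — that's 2286's doomsday.
In July the doomsday date is Jul 11.
Jul 3 is 8 days before Jul 11; 8 mod 7 = 1, so Sunday − 1 = Saturday.

Saturday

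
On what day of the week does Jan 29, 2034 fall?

January 1, 2034 is a Sunday.
Jan 1, 2034 → Jan 29, 2034: 28 days.
Total: 28 days.
28 mod 7 = 0, so Sunday + 0 = Sunday.

Sunday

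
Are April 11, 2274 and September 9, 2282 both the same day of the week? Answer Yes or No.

From Apr 11, 2274 to Sep 9, 2282 is 3073 days.
3073 mod 7 = 0, so they are the same weekday.
(Apr 11, 2274 is a Saturday; Sep 9, 2282 is a Saturday.)

Yes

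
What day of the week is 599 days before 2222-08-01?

Sunday

Aug 1, 2222 is a Thursday.
599 mod 7 = 4, so 599 days before a Thursday is Thursday − 4 = Sunday.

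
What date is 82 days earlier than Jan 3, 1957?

−3 → Dec 31, 1956 (end of Dec, 31 days; 79 left).
−31 → Nov 30, 1956 (end of Nov, 30 days; 48 left).
−30 → Oct 31, 1956 (end of Oct, 31 days; 18 left).
−18 → Oct 13, 1956.

October 13, 1956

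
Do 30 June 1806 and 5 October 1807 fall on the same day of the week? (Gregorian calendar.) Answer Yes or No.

Yes

From Jun 30, 1806 to Oct 5, 1807 is 462 days.
462 mod 7 = 0, so they are the same weekday.
(Jun 30, 1806 is a Monday; Oct 5, 1807 is a Monday.)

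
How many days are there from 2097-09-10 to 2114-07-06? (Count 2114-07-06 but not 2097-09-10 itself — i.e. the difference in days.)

6142

Sep 10, 2097 → Sep 10, 2098: 365 days.
Sep 10, 2098 → Sep 10, 2099: 365 days.
Sep 10, 2099 → Sep 10, 2100: 365 days.
Sep 10, 2100 → Sep 10, 2101: 365 days.
Sep 10, 2101 → Sep 10, 2102: 365 days.
Sep 10, 2102 → Sep 10, 2103: 365 days.
Sep 10, 2103 → Sep 10, 2104: 366 days (Feb 29, 2104 is in that span).
Sep 10, 2104 → Sep 10, 2105: 365 days.
Sep 10, 2105 → Sep 10, 2106: 365 days.
Sep 10, 2106 → Sep 10, 2107: 365 days.
Sep 10, 2107 → Sep 10, 2108: 366 days (Feb 29, 2108 is in that span).
Sep 10, 2108 → Sep 10, 2109: 365 days.
Sep 10, 2109 → Sep 10, 2110: 365 days.
Sep 10, 2110 → Sep 10, 2111: 365 days.
Sep 10, 2111 → Sep 10, 2112: 366 days (Feb 29, 2112 is in that span).
Sep 10, 2112 → Sep 10, 2113: 365 days.
Sep 10, 2113 → Oct 10, 2113: 30 days (September has 30).
Oct 10, 2113 → Nov 10, 2113: 31 days (October has 31).
Nov 10, 2113 → Dec 10, 2113: 30 days (November has 30).
Dec 10, 2113 → Jan 10, 2114: 31 days (December has 31).
Jan 10, 2114 → Feb 10, 2114: 31 days (January has 31).
Feb 10, 2114 → Mar 10, 2114: 28 days (February has 28).
Mar 10, 2114 → Apr 10, 2114: 31 days (March has 31).
Apr 10, 2114 → May 10, 2114: 30 days (April has 30).
May 10, 2114 → Jun 10, 2114: 31 days (May has 31).
Jun 10, 2114 → Jul 6, 2114: 26 days.
Total: 6142 days.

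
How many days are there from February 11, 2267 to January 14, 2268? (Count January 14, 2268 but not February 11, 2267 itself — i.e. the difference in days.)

Feb 11, 2267 → Mar 11, 2267: 28 days (February has 28).
Mar 11, 2267 → Apr 11, 2267: 31 days (March has 31).
Apr 11, 2267 → May 11, 2267: 30 days (April has 30).
May 11, 2267 → Jun 11, 2267: 31 days (May has 31).
Jun 11, 2267 → Jul 11, 2267: 30 days (June has 30).
Jul 11, 2267 → Aug 11, 2267: 31 days (July has 31).
Aug 11, 2267 → Sep 11, 2267: 31 days (August has 31).
Sep 11, 2267 → Oct 11, 2267: 30 days (September has 30).
Oct 11, 2267 → Nov 11, 2267: 31 days (October has 31).
Nov 11, 2267 → Dec 11, 2267: 30 days (November has 30).
Dec 11, 2267 → Jan 11, 2268: 31 days (December has 31).
Jan 11, 2268 → Jan 14, 2268: 3 days.
Total: 337 days.

337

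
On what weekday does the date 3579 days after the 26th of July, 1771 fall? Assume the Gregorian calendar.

Jul 26, 1771 is a Friday.
3579 mod 7 = 2, so 3579 days after a Friday is Friday + 2 = Sunday.

Sunday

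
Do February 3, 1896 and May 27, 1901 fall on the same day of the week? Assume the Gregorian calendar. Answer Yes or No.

Yes

From Feb 3, 1896 to May 27, 1901 is 1939 days.
1939 mod 7 = 0, so they are the same weekday.
(Feb 3, 1896 is a Monday; May 27, 1901 is a Monday.)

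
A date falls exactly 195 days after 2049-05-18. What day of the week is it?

Monday

First find the weekday of May 18, 2049. Doomsday rule: the anchor day for the 2000s is Tuesday. For year 49: 49÷12 = 4 r 1, and 1÷4 = 0, so 4+1+0 = 5.
Tuesday + 5 ≡ Sunday — that's 2049's doomsday.
In May the doomsday date is May 9.
May 18 is 9 days after May 9; 9 mod 7 = 2, so Sunday + 2 = Tuesday.
195 mod 7 = 6, so 195 days after a Tuesday is Tuesday + 6 = Monday.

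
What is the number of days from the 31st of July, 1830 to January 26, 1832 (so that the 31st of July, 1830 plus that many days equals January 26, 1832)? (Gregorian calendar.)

Jul 31, 1830 → Jul 31, 1831: 365 days.
Jul 31, 1831 → Aug 31, 1831: 31 days (July has 31).
Aug 31, 1831 → Sep 30, 1831: 30 days (August has 31).
Sep 30, 1831 → Oct 30, 1831: 30 days (September has 30).
Oct 30, 1831 → Nov 30, 1831: 31 days (October has 31).
Nov 30, 1831 → Dec 30, 1831: 30 days (November has 30).
Dec 30, 1831 → Jan 26, 1832: 27 days.
Total: 544 days.

544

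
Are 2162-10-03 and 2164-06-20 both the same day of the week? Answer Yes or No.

From Oct 3, 2162 to Jun 20, 2164 is 626 days.
626 mod 7 = 3, so they are different weekdays.
(Oct 3, 2162 is a Sunday; Jun 20, 2164 is a Wednesday.)

No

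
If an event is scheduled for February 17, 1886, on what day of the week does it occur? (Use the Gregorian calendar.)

Wednesday

Doomsday rule: the anchor day for the 1800s is Friday. For year 86: 86÷12 = 7 r 2, and 2÷4 = 0, so 7+2+0 = 9.
Friday + 9 ≡ Sunday — that's 1886's doomsday.
In February the doomsday date is Feb 28 (1886 is not a leap year).
Feb 17 is 11 days before Feb 28; 11 mod 7 = 4, so Sunday − 4 = Wednesday.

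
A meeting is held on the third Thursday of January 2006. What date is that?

January 1, 2006 is a Sunday.
The first Thursday is therefore January 5 (4 days later).
The third Thursday is 5 + 2×7 = January 19.

January 19, 2006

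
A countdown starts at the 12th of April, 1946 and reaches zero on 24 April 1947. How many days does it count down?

Apr 12, 1946 → May 12, 1946: 30 days (April has 30).
May 12, 1946 → Jun 12, 1946: 31 days (May has 31).
Jun 12, 1946 → Jul 12, 1946: 30 days (June has 30).
Jul 12, 1946 → Aug 12, 1946: 31 days (July has 31).
Aug 12, 1946 → Sep 12, 1946: 31 days (August has 31).
Sep 12, 1946 → Oct 12, 1946: 30 days (September has 30).
Oct 12, 1946 → Nov 12, 1946: 31 days (October has 31).
Nov 12, 1946 → Dec 12, 1946: 30 days (November has 30).
Dec 12, 1946 → Jan 12, 1947: 31 days (December has 31).
Jan 12, 1947 → Feb 12, 1947: 31 days (January has 31).
Feb 12, 1947 → Mar 12, 1947: 28 days (February has 28).
Mar 12, 1947 → Apr 12, 1947: 31 days (March has 31).
Apr 12, 1947 → Apr 24, 1947: 12 days.
Total: 377 days.

377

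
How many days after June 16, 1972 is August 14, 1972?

59

Jun 16, 1972 → Jul 16, 1972: 30 days (June has 30).
Jul 16, 1972 → Aug 14, 1972: 29 days.
Total: 59 days.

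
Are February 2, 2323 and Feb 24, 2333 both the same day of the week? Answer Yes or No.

Yes

From Feb 2, 2323 to Feb 24, 2333 is 3675 days.
3675 mod 7 = 0, so they are the same weekday.
(Feb 2, 2323 is a Friday; Feb 24, 2333 is a Friday.)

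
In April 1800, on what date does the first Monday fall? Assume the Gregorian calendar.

April 1, 1800 is a Tuesday.
The first Monday is therefore April 7 (6 days later).

April 7, 1800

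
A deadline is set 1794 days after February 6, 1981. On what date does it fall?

+365 (one year) → Feb 6, 1982 (1429 left).
+365 (one year) → Feb 6, 1983 (1064 left).
+365 (one year) → Feb 6, 1984 (699 left).
+366 (one year; includes Feb 29, 1984) → Feb 6, 1985 (333 left).
Feb has 28 days: +23 → Mar 1, 1985 (310 left).
Mar has 31 days: +31 → Apr 1, 1985 (279 left).
Apr has 30 days: +30 → May 1, 1985 (249 left).
May has 31 days: +31 → Jun 1, 1985 (218 left).
Jun has 30 days: +30 → Jul 1, 1985 (188 left).
Jul has 31 days: +31 → Aug 1, 1985 (157 left).
Aug has 31 days: +31 → Sep 1, 1985 (126 left).
Sep has 30 days: +30 → Oct 1, 1985 (96 left).
Oct has 31 days: +31 → Nov 1, 1985 (65 left).
Nov has 30 days: +30 → Dec 1, 1985 (35 left).
Dec has 31 days: +31 → Jan 1, 1986 (4 left).
+4 → Jan 5, 1986.

January 5, 1986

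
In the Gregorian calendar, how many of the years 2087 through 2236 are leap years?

36

Multiples of 4 in [2087,2236]: 38.
Of those, multiples of 100: 2 (not leap unless ÷400).
Multiples of 400: 0.
Leap years = 38 − 2 + 0 = 36.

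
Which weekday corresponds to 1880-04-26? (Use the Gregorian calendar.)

January 1, 1880 is a Thursday.
Jan 1, 1880 → Feb 1, 1880: 31 days (January has 31).
Feb 1, 1880 → Mar 1, 1880: 29 days (February has 29).
Mar 1, 1880 → Apr 1, 1880: 31 days (March has 31).
Apr 1, 1880 → Apr 26, 1880: 25 days.
Total: 116 days.
116 mod 7 = 4, so Thursday + 4 = Monday.

Monday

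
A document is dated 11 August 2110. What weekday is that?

Monday

Doomsday rule: the anchor day for the 2100s is Sunday. For year 10: 10÷12 = 0 r 10, and 10÷4 = 2, so 0+10+2 = 12.
Sunday + 12 ≡ Friday — that's 2110's doomsday.
In August the doomsday date is Aug 8.
Aug 11 is 3 days after Aug 8; 3 mod 7 = 3, so Friday + 3 = Monday.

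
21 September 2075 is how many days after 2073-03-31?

Mar 31, 2073 → Mar 31, 2074: 365 days.
Mar 31, 2074 → Mar 31, 2075: 365 days.
Mar 31, 2075 → Apr 30, 2075: 30 days (March has 31).
Apr 30, 2075 → May 30, 2075: 30 days (April has 30).
May 30, 2075 → Jun 30, 2075: 31 days (May has 31).
Jun 30, 2075 → Jul 30, 2075: 30 days (June has 30).
Jul 30, 2075 → Aug 30, 2075: 31 days (July has 31).
Aug 30, 2075 → Sep 21, 2075: 22 days.
Total: 904 days.

904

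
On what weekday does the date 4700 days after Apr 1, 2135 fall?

First find the weekday of Apr 1, 2135. Doomsday rule: the anchor day for the 2100s is Sunday. For year 35: 35÷12 = 2 r 11, and 11÷4 = 2, so 2+11+2 = 15.
Sunday + 15 ≡ Monday — that's 2135's doomsday.
In April the doomsday date is Apr 4.
Apr 1 is 3 days before Apr 4; 3 mod 7 = 3, so Monday − 3 = Friday.
4700 mod 7 = 3, so 4700 days after a Friday is Friday + 3 = Monday.

Monday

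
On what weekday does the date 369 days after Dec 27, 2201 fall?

Dec 27, 2201 is a Sunday.
369 mod 7 = 5, so 369 days after a Sunday is Sunday + 5 = Friday.

Friday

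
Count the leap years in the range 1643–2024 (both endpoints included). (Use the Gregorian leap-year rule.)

93

Multiples of 4 in [1643,2024]: 96.
Of those, multiples of 100: 4 (not leap unless ÷400).
Multiples of 400: 1.
Leap years = 96 − 4 + 1 = 93.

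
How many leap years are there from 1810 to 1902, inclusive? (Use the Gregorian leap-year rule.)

22

Multiples of 4 in [1810,1902]: 23.
Of those, multiples of 100: 1 (not leap unless ÷400).
Multiples of 400: 0.
Leap years = 23 − 1 + 0 = 22.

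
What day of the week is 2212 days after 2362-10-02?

Tuesday

Oct 2, 2362 is a Tuesday.
2212 mod 7 = 0, so 2212 days after a Tuesday is Tuesday + 0 = Tuesday.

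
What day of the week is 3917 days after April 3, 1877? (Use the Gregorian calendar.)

Apr 3, 1877 is a Tuesday.
3917 mod 7 = 4, so 3917 days after a Tuesday is Tuesday + 4 = Saturday.

Saturday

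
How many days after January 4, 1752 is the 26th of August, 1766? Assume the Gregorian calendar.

5348

Jan 4, 1752 → Jan 4, 1753: 366 days (Feb 29, 1752 is in that span).
Jan 4, 1753 → Jan 4, 1754: 365 days.
Jan 4, 1754 → Jan 4, 1755: 365 days.
Jan 4, 1755 → Jan 4, 1756: 365 days.
Jan 4, 1756 → Jan 4, 1757: 366 days (Feb 29, 1756 is in that span).
Jan 4, 1757 → Jan 4, 1758: 365 days.
Jan 4, 1758 → Jan 4, 1759: 365 days.
Jan 4, 1759 → Jan 4, 1760: 365 days.
Jan 4, 1760 → Jan 4, 1761: 366 days (Feb 29, 1760 is in that span).
Jan 4, 1761 → Jan 4, 1762: 365 days.
Jan 4, 1762 → Jan 4, 1763: 365 days.
Jan 4, 1763 → Jan 4, 1764: 365 days.
Jan 4, 1764 → Jan 4, 1765: 366 days (Feb 29, 1764 is in that span).
Jan 4, 1765 → Jan 4, 1766: 365 days.
Jan 4, 1766 → Feb 4, 1766: 31 days (January has 31).
Feb 4, 1766 → Mar 4, 1766: 28 days (February has 28).
Mar 4, 1766 → Apr 4, 1766: 31 days (March has 31).
Apr 4, 1766 → May 4, 1766: 30 days (April has 30).
May 4, 1766 → Jun 4, 1766: 31 days (May has 31).
Jun 4, 1766 → Jul 4, 1766: 30 days (June has 30).
Jul 4, 1766 → Aug 4, 1766: 31 days (July has 31).
Aug 4, 1766 → Aug 26, 1766: 22 days.
Total: 5348 days.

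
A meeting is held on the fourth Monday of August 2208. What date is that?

August 1, 2208 is a Monday.
The first Monday is therefore August 1 (same day).
The fourth Monday is 1 + 3×7 = August 22.

August 22, 2208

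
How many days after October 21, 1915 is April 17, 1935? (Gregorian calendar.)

7118

Oct 21, 1915 → Oct 21, 1916: 366 days (Feb 29, 1916 is in that span).
Oct 21, 1916 → Oct 21, 1917: 365 days.
Oct 21, 1917 → Oct 21, 1918: 365 days.
Oct 21, 1918 → Oct 21, 1919: 365 days.
Oct 21, 1919 → Oct 21, 1920: 366 days (Feb 29, 1920 is in that span).
Oct 21, 1920 → Oct 21, 1921: 365 days.
Oct 21, 1921 → Oct 21, 1922: 365 days.
Oct 21, 1922 → Oct 21, 1923: 365 days.
Oct 21, 1923 → Oct 21, 1924: 366 days (Feb 29, 1924 is in that span).
Oct 21, 1924 → Oct 21, 1925: 365 days.
Oct 21, 1925 → Oct 21, 1926: 365 days.
Oct 21, 1926 → Oct 21, 1927: 365 days.
Oct 21, 1927 → Oct 21, 1928: 366 days (Feb 29, 1928 is in that span).
Oct 21, 1928 → Oct 21, 1929: 365 days.
Oct 21, 1929 → Oct 21, 1930: 365 days.
Oct 21, 1930 → Oct 21, 1931: 365 days.
Oct 21, 1931 → Oct 21, 1932: 366 days (Feb 29, 1932 is in that span).
Oct 21, 1932 → Oct 21, 1933: 365 days.
Oct 21, 1933 → Oct 21, 1934: 365 days.
Oct 21, 1934 → Nov 21, 1934: 31 days (October has 31).
Nov 21, 1934 → Dec 21, 1934: 30 days (November has 30).
Dec 21, 1934 → Jan 21, 1935: 31 days (December has 31).
Jan 21, 1935 → Feb 21, 1935: 31 days (January has 31).
Feb 21, 1935 → Mar 21, 1935: 28 days (February has 28).
Mar 21, 1935 → Apr 17, 1935: 27 days.
Total: 7118 days.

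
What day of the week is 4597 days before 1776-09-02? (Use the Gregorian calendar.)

Sep 2, 1776 is a Monday.
4597 mod 7 = 5, so 4597 days before a Monday is Monday − 5 = Wednesday.

Wednesday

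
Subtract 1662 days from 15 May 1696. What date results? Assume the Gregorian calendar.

−366 (one year; includes Feb 29, 1696) → May 15, 1695 (1296 left).
−365 (one year) → May 15, 1694 (931 left).
−365 (one year) → May 15, 1693 (566 left).
−365 (one year) → May 15, 1692 (201 left).
−15 → Apr 30, 1692 (end of Apr, 30 days; 186 left).
−30 → Mar 31, 1692 (end of Mar, 31 days; 156 left).
−31 → Feb 29, 1692 (end of Feb, 29 days; 125 left).
−29 → Jan 31, 1692 (end of Jan, 31 days; 96 left).
−31 → Dec 31, 1691 (end of Dec, 31 days; 65 left).
−31 → Nov 30, 1691 (end of Nov, 30 days; 34 left).
−30 → Oct 31, 1691 (end of Oct, 31 days; 4 left).
−4 → Oct 27, 1691.

October 27, 1691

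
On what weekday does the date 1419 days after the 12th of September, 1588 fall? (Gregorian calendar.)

Saturday

Sep 12, 1588 is a Monday.
1419 mod 7 = 5, so 1419 days after a Monday is Monday + 5 = Saturday.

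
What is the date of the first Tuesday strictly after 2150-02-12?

February 17, 2150

Feb 12, 2150 is a Thursday.
From Thursday to the next Tuesday is 5 days.
Feb 12, 2150 + 5 = Feb 17, 2150.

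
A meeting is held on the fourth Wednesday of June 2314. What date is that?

June 24, 2314

June 1, 2314 is a Monday.
The first Wednesday is therefore June 3 (2 days later).
The fourth Wednesday is 3 + 3×7 = June 24.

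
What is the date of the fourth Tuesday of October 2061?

October 25, 2061

October 1, 2061 is a Saturday.
The first Tuesday is therefore October 4 (3 days later).
The fourth Tuesday is 4 + 3×7 = October 25.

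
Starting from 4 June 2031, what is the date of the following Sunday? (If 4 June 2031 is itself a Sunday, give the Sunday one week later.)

June 8, 2031

Jun 4, 2031 is a Wednesday.
From Wednesday to the next Sunday is 4 days.
Jun 4, 2031 + 4 = Jun 8, 2031.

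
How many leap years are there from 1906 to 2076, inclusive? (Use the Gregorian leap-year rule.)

43

Multiples of 4 in [1906,2076]: 43.
Of those, multiples of 100: 1 (not leap unless ÷400).
Multiples of 400: 1.
Leap years = 43 − 1 + 1 = 43.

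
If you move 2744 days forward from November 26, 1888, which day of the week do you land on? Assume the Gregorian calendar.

Nov 26, 1888 is a Monday.
2744 mod 7 = 0, so 2744 days after a Monday is Monday + 0 = Monday.

Monday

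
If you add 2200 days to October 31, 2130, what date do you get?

+365 (one year) → Oct 31, 2131 (1835 left).
+366 (one year; includes Feb 29, 2132) → Oct 31, 2132 (1469 left).
+365 (one year) → Oct 31, 2133 (1104 left).
+365 (one year) → Oct 31, 2134 (739 left).
+365 (one year) → Oct 31, 2135 (374 left).
Oct has 31 days: +1 → Nov 1, 2135 (373 left).
Nov has 30 days: +30 → Dec 1, 2135 (343 left).
Dec has 31 days: +31 → Jan 1, 2136 (312 left).
Jan has 31 days: +31 → Feb 1, 2136 (281 left).
Feb has 29 days: +29 → Mar 1, 2136 (252 left).
Mar has 31 days: +31 → Apr 1, 2136 (221 left).
Apr has 30 days: +30 → May 1, 2136 (191 left).
May has 31 days: +31 → Jun 1, 2136 (160 left).
Jun has 30 days: +30 → Jul 1, 2136 (130 left).
Jul has 31 days: +31 → Aug 1, 2136 (99 left).
Aug has 31 days: +31 → Sep 1, 2136 (68 left).
Sep has 30 days: +30 → Oct 1, 2136 (38 left).
Oct has 31 days: +31 → Nov 1, 2136 (7 left).
+7 → Nov 8, 2136.

November 8, 2136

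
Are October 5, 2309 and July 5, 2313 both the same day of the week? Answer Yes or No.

No

From Oct 5, 2309 to Jul 5, 2313 is 1369 days.
1369 mod 7 = 4, so they are different weekdays.
(Oct 5, 2309 is a Tuesday; Jul 5, 2313 is a Saturday.)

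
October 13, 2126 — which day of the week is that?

Doomsday rule: the anchor day for the 2100s is Sunday. For year 26: 26÷12 = 2 r 2, and 2÷4 = 0, so 2+2+0 = 4.
Sunday + 4 ≡ Thursday — that's 2126's doomsday.
In October the doomsday date is Oct 10.
Oct 13 is 3 days after Oct 10; 3 mod 7 = 3, so Thursday + 3 = Sunday.

Sunday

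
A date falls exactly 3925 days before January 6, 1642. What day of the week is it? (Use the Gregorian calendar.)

Jan 6, 1642 is a Monday.
3925 mod 7 = 5, so 3925 days before a Monday is Monday − 5 = Wednesday.

Wednesday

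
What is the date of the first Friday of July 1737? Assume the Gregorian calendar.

July 1, 1737 is a Monday.
The first Friday is therefore July 5 (4 days later).

July 5, 1737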